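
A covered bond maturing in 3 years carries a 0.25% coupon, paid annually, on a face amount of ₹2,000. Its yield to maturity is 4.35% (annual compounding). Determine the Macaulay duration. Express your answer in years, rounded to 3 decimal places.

2.992 years

Periodic yield y = 0.0435. Discount each cash flow and weight by its year:
  t   CF        PV=CF/(1+0.0435)^t    t·PV
  1         5.00         4.7916         4.7916
  2         5.00         4.5918         9.1836
  3     2,005.00     1,764.5624     5,293.6871
  Σ                  1,773.9458     5,307.6624
Price P = Σ PV = 1,773.9458.
Macaulay duration = Σ(t·PV) / P = 5,307.6624 / 1,773.9458 = 2.99201 years.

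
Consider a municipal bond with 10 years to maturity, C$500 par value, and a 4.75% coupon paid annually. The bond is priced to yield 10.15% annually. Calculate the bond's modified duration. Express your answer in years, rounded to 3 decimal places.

7.003 years

Periodic yield y = 0.1015. First find Macaulay duration:
  t   CF        PV=CF/(1+0.1015)^t    t·PV
  1        23.75        21.5615        21.5615
  2        23.75        19.5747        39.1494
  3        23.75        17.7709        53.3128
  4        23.75        16.1334        64.5336
  5        23.75        14.6467        73.2337
  6        23.75        13.2971        79.7825
  7        23.75        12.0718        84.5026
  8        23.75        10.9594        87.6754
  9        23.75         9.9495        89.5459
  10      523.75       199.1953     1,991.9527
  Σ                    335.1604     2,585.2500
P = 335.1604; Macaulay duration = 2,585.2500 / 335.1604 = 7.71347 years.
Modified duration = D_Mac / (1 + y) = 7.71347 / 1.1015 = 7.00270 years.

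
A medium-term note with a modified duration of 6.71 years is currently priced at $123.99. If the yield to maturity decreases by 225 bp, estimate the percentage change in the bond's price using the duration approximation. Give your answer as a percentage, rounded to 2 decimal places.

Duration approximation: ΔP/P ≈ -D_mod · Δy = -6.71 × (-0.0225) = +0.150975.
As a percentage: +15.0975%.

+15.10%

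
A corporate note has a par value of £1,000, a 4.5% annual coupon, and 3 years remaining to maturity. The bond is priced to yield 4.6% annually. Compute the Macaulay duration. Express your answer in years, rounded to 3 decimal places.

2.872 years

Periodic yield y = 0.046. Discount each cash flow and weight by its year:
  t   CF        PV=CF/(1+0.046)^t    t·PV
  1        45.00        43.0210        43.0210
  2        45.00        41.1291        82.2582
  3     1,045.00       913.1061     2,739.3183
  Σ                    997.2562     2,864.5975
Price P = Σ PV = 997.2562.
Macaulay duration = Σ(t·PV) / P = 2,864.5975 / 997.2562 = 2.87248 years.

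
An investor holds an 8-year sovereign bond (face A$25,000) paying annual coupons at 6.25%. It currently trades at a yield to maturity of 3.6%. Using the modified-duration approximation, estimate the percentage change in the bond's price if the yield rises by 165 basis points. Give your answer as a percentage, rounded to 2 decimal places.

Periodic yield y = 0.036. Modified duration first:
  t   CF        PV=CF/(1+0.036)^t    t·PV
  1     1,562.50     1,508.2046     1,508.2046
  2     1,562.50     1,455.7960     2,911.5920
  3     1,562.50     1,405.2085     4,215.6254
  4     1,562.50     1,356.3788     5,425.5153
  5     1,562.50     1,309.2460     6,546.2299
  6     1,562.50     1,263.7509     7,582.5057
  7     1,562.50     1,219.8368     8,538.8577
  8    26,562.50    20,016.6274   160,133.0189
  Σ                 29,535.0490   196,861.5495
P = 29,535.0490; D_Mac = 6.66535 yrs; D_mod = 6.66535/(1+0.036) = 6.43374 yrs.
ΔP/P ≈ -D_mod · Δy = -6.43374 × (+0.0165) = -0.106157 = -10.6157%.

-10.62%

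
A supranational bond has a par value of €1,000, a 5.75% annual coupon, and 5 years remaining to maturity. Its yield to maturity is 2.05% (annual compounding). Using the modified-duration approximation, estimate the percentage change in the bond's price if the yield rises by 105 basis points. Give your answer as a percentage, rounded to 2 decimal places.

-4.66%

Periodic yield y = 0.0205. Modified duration first:
  t   CF        PV=CF/(1+0.0205)^t    t·PV
  1        57.50        56.3449        56.3449
  2        57.50        55.2131       110.4261
  3        57.50        54.1039       162.3118
  4        57.50        53.0171       212.0683
  5     1,057.50       955.4662     4,777.3310
  Σ                  1,174.1452     5,318.4822
P = 1,174.1452; D_Mac = 4.52966 yrs; D_mod = 4.52966/(1+0.0205) = 4.43867 yrs.
ΔP/P ≈ -D_mod · Δy = -4.43867 × (+0.0105) = -0.046606 = -4.6606%.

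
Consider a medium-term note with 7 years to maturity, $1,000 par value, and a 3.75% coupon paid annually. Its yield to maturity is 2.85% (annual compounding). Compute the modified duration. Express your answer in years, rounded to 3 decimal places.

6.133 years

Periodic yield y = 0.0285. First find Macaulay duration:
  t   CF        PV=CF/(1+0.0285)^t    t·PV
  1        37.50        36.4609        36.4609
  2        37.50        35.4505        70.9011
  3        37.50        34.4682       103.4045
  4        37.50        33.5131       134.0522
  5        37.50        32.5844       162.9220
  6        37.50        31.6815       190.0889
  7     1,037.50       852.2324     5,965.6267
  Σ                  1,056.3909     6,663.4563
P = 1,056.3909; Macaulay duration = 6,663.4563 / 1,056.3909 = 6.30776 years.
Modified duration = D_Mac / (1 + y) = 6.30776 / 1.0285 = 6.13297 years.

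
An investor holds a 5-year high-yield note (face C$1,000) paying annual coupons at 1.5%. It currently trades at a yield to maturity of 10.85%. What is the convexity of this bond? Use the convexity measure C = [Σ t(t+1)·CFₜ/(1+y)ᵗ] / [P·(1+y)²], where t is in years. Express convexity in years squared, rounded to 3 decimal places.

With y = 0.1085:
  t   CF        PV=CF/(1+0.1085)^t    t·PV        t(t+1)·PV
  1        15.00        13.5318        13.5318          27.0636
  2        15.00        12.2073        24.4146          73.2438
  3        15.00        11.0125        33.0374         132.1495
  4        15.00         9.9346        39.7382         198.6911
  5     1,015.00       606.4396     3,032.1980      18,193.1881
  Σ                    653.1257     3,142.9200      18,624.3361
P = 653.1257.
Convexity = Σ t(t+1)·PV / [P·(1+y)²] = 18,624.3361 / (653.1257 × 1.228772) = 23.20666.

23.207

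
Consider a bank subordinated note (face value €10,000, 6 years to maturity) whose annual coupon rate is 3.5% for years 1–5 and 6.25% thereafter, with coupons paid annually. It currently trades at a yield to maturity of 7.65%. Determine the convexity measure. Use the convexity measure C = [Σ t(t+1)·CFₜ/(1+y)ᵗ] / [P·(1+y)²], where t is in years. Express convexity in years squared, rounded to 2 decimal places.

31.95

With y = 0.0765:
  t   CF        PV=CF/(1+0.0765)^t    t·PV        t(t+1)·PV
  1       350.00       325.1277       325.1277         650.2555
  2       350.00       302.0230       604.0459       1,812.1378
  3       350.00       280.5601       841.6804       3,366.7215
  4       350.00       260.6225     1,042.4900       5,212.4500
  5       350.00       242.1017     1,210.5086       7,263.0516
  6    10,625.00     6,827.2331    40,963.3989     286,743.7920
  Σ                  8,237.6682    44,987.2515     305,048.4083
P = 8,237.6682.
Convexity = Σ t(t+1)·PV / [P·(1+y)²] = 305,048.4083 / (8,237.6682 × 1.158852) = 31.95482.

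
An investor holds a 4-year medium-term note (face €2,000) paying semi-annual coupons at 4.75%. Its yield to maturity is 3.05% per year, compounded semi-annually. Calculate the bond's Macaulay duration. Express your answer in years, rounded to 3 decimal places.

Periodic yield y = 0.01525. Discount each cash flow and weight by its period:
  t   CF        PV=CF/(1+0.01525)^t    t·PV
  1        47.50        46.7865        46.7865
  2        47.50        46.0837        92.1675
  3        47.50        45.3915       136.1745
  4        47.50        44.7097       178.8387
  5        47.50        44.0381       220.1905
  6        47.50        43.3766       260.2597
  7        47.50        42.7251       299.0754
  8     2,047.50     1,814.0110    14,512.0883
  Σ                  2,127.1222    15,745.5811
Price P = Σ PV = 2,127.1222.
Macaulay duration = Σ(t·PV) / P = 15,745.5811 / 2,127.1222 = 7.40229 half-year periods.
In years: 7.40229 / 2 = 3.70115 years.

3.701 years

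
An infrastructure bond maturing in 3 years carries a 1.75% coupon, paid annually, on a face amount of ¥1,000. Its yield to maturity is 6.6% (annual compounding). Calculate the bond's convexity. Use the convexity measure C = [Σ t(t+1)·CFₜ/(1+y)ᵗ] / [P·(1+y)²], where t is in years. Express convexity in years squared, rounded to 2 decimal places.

10.30

With y = 0.066:
  t   CF        PV=CF/(1+0.066)^t    t·PV        t(t+1)·PV
  1        17.50        16.4165        16.4165          32.8330
  2        17.50        15.4001        30.8002          92.4006
  3     1,017.50       839.9681     2,519.9044      10,079.6175
  Σ                    871.7847     2,567.1211      10,204.8511
P = 871.7847.
Convexity = Σ t(t+1)·PV / [P·(1+y)²] = 10,204.8511 / (871.7847 × 1.136356) = 10.30109.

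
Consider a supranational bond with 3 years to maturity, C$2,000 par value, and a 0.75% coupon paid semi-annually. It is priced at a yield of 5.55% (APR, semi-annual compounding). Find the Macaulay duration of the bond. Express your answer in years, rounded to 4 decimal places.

2.9696 years

Periodic yield y = 0.02775. Discount each cash flow and weight by its period:
  t   CF        PV=CF/(1+0.02775)^t    t·PV
  1         7.50         7.2975         7.2975
  2         7.50         7.1005        14.2009
  3         7.50         6.9087        20.7262
  4         7.50         6.7222        26.8888
  5         7.50         6.5407        32.7035
  6     2,007.50     1,703.4549    10,220.7294
  Σ                  1,738.0245    10,322.5463
Price P = Σ PV = 1,738.0245.
Macaulay duration = Σ(t·PV) / P = 10,322.5463 / 1,738.0245 = 5.93924 half-year periods.
In years: 5.93924 / 2 = 2.96962 years.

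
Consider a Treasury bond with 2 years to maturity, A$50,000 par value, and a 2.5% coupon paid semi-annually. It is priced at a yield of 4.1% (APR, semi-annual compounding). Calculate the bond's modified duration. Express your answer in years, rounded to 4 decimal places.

1.9232 years

Periodic yield y = 0.0205. First find Macaulay duration:
  t   CF        PV=CF/(1+0.0205)^t    t·PV
  1       625.00       612.4449       612.4449
  2       625.00       600.1420     1,200.2839
  3       625.00       588.0862     1,764.2586
  4    50,625.00    46,678.0817   186,712.3269
  Σ                 48,478.7548   190,289.3143
P = 48,478.7548; Macaulay duration = 190,289.3143 / 48,478.7548 = 3.92521 half-year periods = 1.96261 years.
Modified duration = D_Mac / (1 + y) = 1.96261 / 1.0205 = 1.92318 years.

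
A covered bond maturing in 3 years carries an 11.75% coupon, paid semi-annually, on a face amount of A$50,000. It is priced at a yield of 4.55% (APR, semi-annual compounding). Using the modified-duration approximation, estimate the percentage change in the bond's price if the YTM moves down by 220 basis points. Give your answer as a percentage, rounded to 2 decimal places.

+5.70%

Periodic yield y = 0.02275. Modified duration first:
  t   CF        PV=CF/(1+0.02275)^t    t·PV
  1     2,937.50     2,872.1584     2,872.1584
  2     2,937.50     2,808.2702     5,616.5405
  3     2,937.50     2,745.8032     8,237.4097
  4     2,937.50     2,684.7257    10,738.9029
  5     2,937.50     2,625.0068    13,125.0341
  6    52,937.50    46,253.7021   277,522.2124
  Σ                 59,989.6665   318,112.2579
P = 59,989.6665; D_Mac = 5.30278 half-year periods = 2.65139 yrs; D_mod = 2.65139/(1+0.02275) = 2.59241 yrs.
ΔP/P ≈ -D_mod · Δy = -2.59241 × (-0.022) = +0.057033 = +5.7033%.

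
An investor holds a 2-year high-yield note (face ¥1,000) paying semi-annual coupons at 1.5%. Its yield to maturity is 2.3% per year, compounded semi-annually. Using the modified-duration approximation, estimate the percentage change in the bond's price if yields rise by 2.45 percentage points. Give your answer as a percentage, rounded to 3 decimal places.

-4.790%

Periodic yield y = 0.0115. Modified duration first:
  t   CF        PV=CF/(1+0.0115)^t    t·PV
  1         7.50         7.4147         7.4147
  2         7.50         7.3304        14.6609
  3         7.50         7.2471        21.7413
  4     1,007.50       962.4574     3,849.8295
  Σ                    984.4496     3,893.6464
P = 984.4496; D_Mac = 3.95515 half-year periods = 1.97758 yrs; D_mod = 1.97758/(1+0.0115) = 1.95509 yrs.
ΔP/P ≈ -D_mod · Δy = -1.95509 × (+0.0245) = -0.047900 = -4.7900%.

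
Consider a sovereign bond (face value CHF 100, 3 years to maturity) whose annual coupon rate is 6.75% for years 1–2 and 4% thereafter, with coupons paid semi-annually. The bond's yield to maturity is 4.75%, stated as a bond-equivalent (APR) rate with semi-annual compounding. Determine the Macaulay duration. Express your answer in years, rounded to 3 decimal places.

Periodic yield y = 0.02375. Discount each cash flow and weight by its period:
  t   CF        PV=CF/(1+0.02375)^t    t·PV
  1        3.375         3.2967         3.2967
  2        3.375         3.2202         6.4404
  3        3.375         3.1455         9.4366
  4        3.375         3.0725        12.2902
  5        2.000         1.7785         8.8926
  6      102.000        88.6006       531.6036
  Σ                    103.1141       571.9601
Price P = Σ PV = 103.1141.
Macaulay duration = Σ(t·PV) / P = 571.9601 / 103.1141 = 5.54687 half-year periods.
In years: 5.54687 / 2 = 2.77343 years.

2.773 years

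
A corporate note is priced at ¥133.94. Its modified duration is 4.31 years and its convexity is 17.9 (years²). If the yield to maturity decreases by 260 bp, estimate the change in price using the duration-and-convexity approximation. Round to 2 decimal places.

Duration effect: -D_mod·Δy = -4.31 × (-0.026) = +0.112060
Convexity effect: ½·C·(Δy)² = 0.5 × 17.9 × (-0.026)² = +0.0060502
ΔP/P ≈ +0.112060 + 0.0060502 = +0.1181102
ΔP ≈ 133.94 × (+0.1181102) = +15.819680188.

+¥15.82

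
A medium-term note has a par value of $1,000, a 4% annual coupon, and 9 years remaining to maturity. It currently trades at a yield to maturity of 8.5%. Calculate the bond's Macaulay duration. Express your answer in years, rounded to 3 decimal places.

7.467 years

Periodic yield y = 0.085. Discount each cash flow and weight by its year:
  t   CF        PV=CF/(1+0.085)^t    t·PV
  1        40.00        36.8664        36.8664
  2        40.00        33.9782        67.9564
  3        40.00        31.3163        93.9490
  4        40.00        28.8630       115.4519
  5        40.00        26.6018       133.0091
  6        40.00        24.5178       147.1068
  7        40.00        22.5971       158.1794
  8        40.00        20.8268       166.6142
  9     1,040.00       499.0749     4,491.6738
  Σ                    724.6422     5,410.8069
Price P = Σ PV = 724.6422.
Macaulay duration = Σ(t·PV) / P = 5,410.8069 / 724.6422 = 7.46687 years.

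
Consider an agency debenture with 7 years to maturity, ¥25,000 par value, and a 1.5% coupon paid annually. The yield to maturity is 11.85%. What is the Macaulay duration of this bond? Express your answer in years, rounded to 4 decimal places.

6.5492 years

Periodic yield y = 0.1185. Discount each cash flow and weight by its year:
  t   CF        PV=CF/(1+0.1185)^t    t·PV
  1       375.00       335.2705       335.2705
  2       375.00       299.7501       599.5001
  3       375.00       267.9929       803.9787
  4       375.00       239.6003       958.4011
  5       375.00       214.2157     1,071.0786
  6       375.00       191.5205     1,149.1232
  7    25,375.00    11,586.5498    81,105.8485
  Σ                 13,134.8997    86,023.2006
Price P = Σ PV = 13,134.8997.
Macaulay duration = Σ(t·PV) / P = 86,023.2006 / 13,134.8997 = 6.54921 years.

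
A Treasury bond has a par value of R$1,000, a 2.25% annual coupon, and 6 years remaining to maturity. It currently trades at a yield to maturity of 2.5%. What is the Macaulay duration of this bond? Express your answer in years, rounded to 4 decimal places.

Periodic yield y = 0.025. Discount each cash flow and weight by its year:
  t   CF        PV=CF/(1+0.025)^t    t·PV
  1        22.50        21.9512        21.9512
  2        22.50        21.4158        42.8316
  3        22.50        20.8935        62.6805
  4        22.50        20.3839        81.5356
  5        22.50        19.8867        99.4336
  6     1,022.50       881.6985     5,290.1913
  Σ                    986.2297     5,598.6238
Price P = Σ PV = 986.2297.
Macaulay duration = Σ(t·PV) / P = 5,598.6238 / 986.2297 = 5.67680 years.

5.6768 years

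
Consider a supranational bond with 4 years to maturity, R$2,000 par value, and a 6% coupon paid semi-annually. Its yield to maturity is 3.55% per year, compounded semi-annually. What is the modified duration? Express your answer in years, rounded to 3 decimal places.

Periodic yield y = 0.01775. First find Macaulay duration:
  t   CF        PV=CF/(1+0.01775)^t    t·PV
  1        60.00        58.9536        58.9536
  2        60.00        57.9254       115.8508
  3        60.00        56.9152       170.7455
  4        60.00        55.9225       223.6901
  5        60.00        54.9472       274.7361
  6        60.00        53.9889       323.9335
  7        60.00        53.0473       371.3313
  8     2,060.00     1,789.5273    14,316.2185
  Σ                  2,181.2274    15,855.4593
P = 2,181.2274; Macaulay duration = 15,855.4593 / 2,181.2274 = 7.26905 half-year periods = 3.63453 years.
Modified duration = D_Mac / (1 + y) = 3.63453 / 1.01775 = 3.57114 years.

3.571 years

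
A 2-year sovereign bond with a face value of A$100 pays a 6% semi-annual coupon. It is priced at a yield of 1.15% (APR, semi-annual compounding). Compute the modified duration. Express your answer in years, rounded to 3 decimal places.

Periodic yield y = 0.00575. First find Macaulay duration:
  t   CF        PV=CF/(1+0.00575)^t    t·PV
  1         3.00         2.9828         2.9828
  2         3.00         2.9658         5.9316
  3         3.00         2.9488         8.8465
  4       103.00       100.6647       402.6587
  Σ                    109.5622       420.4196
P = 109.5622; Macaulay duration = 420.4196 / 109.5622 = 3.83727 half-year periods = 1.91864 years.
Modified duration = D_Mac / (1 + y) = 1.91864 / 1.00575 = 1.90767 years.

1.908 years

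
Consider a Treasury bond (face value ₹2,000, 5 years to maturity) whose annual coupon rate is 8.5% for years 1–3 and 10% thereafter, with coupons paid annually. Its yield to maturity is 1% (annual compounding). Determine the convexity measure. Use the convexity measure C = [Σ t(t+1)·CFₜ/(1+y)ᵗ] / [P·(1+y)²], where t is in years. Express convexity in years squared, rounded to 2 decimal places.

24.62

With y = 0.01:
  t   CF        PV=CF/(1+0.01)^t    t·PV        t(t+1)·PV
  1       170.00       168.3168       168.3168         336.6337
  2       170.00       166.6503       333.3007         999.9020
  3       170.00       165.0003       495.0010       1,980.0039
  4       200.00       192.1961       768.7843       3,843.9214
  5     2,200.00     2,093.2245    10,466.1226      62,796.7354
  Σ                  2,785.3881    12,231.5253      69,957.1963
P = 2,785.3881.
Convexity = Σ t(t+1)·PV / [P·(1+y)²] = 69,957.1963 / (2,785.3881 × 1.020100) = 24.62090.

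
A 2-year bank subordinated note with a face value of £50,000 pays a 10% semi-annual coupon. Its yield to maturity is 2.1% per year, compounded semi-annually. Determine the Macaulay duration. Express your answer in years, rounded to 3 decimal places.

Periodic yield y = 0.0105. Discount each cash flow and weight by its period:
  t   CF        PV=CF/(1+0.0105)^t    t·PV
  1     2,500.00     2,474.0228     2,474.0228
  2     2,500.00     2,448.3154     4,896.6309
  3     2,500.00     2,422.8753     7,268.6258
  4    52,500.00    50,351.6877   201,406.7508
  Σ                 57,696.9012   216,046.0303
Price P = Σ PV = 57,696.9012.
Macaulay duration = Σ(t·PV) / P = 216,046.0303 / 57,696.9012 = 3.74450 half-year periods.
In years: 3.74450 / 2 = 1.87225 years.

1.872 years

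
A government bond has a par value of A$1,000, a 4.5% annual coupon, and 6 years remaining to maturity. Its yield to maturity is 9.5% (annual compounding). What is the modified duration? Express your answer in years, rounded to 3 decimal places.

4.835 years

Periodic yield y = 0.095. First find Macaulay duration:
  t   CF        PV=CF/(1+0.095)^t    t·PV
  1        45.00        41.0959        41.0959
  2        45.00        37.5305        75.0610
  3        45.00        34.2744       102.8233
  4        45.00        31.3008       125.2034
  5        45.00        28.5852       142.9262
  6     1,045.00       606.2218     3,637.3310
  Σ                    779.0087     4,124.4408
P = 779.0087; Macaulay duration = 4,124.4408 / 779.0087 = 5.29447 years.
Modified duration = D_Mac / (1 + y) = 5.29447 / 1.095 = 4.83514 years.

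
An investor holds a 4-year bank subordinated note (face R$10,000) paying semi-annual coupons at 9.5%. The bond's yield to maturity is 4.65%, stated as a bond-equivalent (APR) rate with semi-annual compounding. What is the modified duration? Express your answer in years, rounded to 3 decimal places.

3.393 years

Periodic yield y = 0.02325. First find Macaulay duration:
  t   CF        PV=CF/(1+0.02325)^t    t·PV
  1       475.00       464.2072       464.2072
  2       475.00       453.6596       907.3192
  3       475.00       443.3517     1,330.0550
  4       475.00       433.2780     1,733.1118
  5       475.00       423.4331     2,117.1657
  6       475.00       413.8120     2,482.8721
  7       475.00       404.4095     2,830.8664
  8    10,475.00     8,715.6545    69,725.2359
  Σ                 11,751.8055    81,590.8333
P = 11,751.8055; Macaulay duration = 81,590.8333 / 11,751.8055 = 6.94283 half-year periods = 3.47142 years.
Modified duration = D_Mac / (1 + y) = 3.47142 / 1.02325 = 3.39254 years.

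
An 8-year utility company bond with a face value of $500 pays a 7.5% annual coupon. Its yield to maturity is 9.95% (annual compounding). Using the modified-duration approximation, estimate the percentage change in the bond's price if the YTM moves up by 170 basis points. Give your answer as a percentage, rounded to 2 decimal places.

-9.52%

Periodic yield y = 0.0995. Modified duration first:
  t   CF        PV=CF/(1+0.0995)^t    t·PV
  1        37.50        34.1064        34.1064
  2        37.50        31.0199        62.0399
  3        37.50        28.2128        84.6383
  4        37.50        25.6596       102.6385
  5        37.50        23.3375       116.6877
  6        37.50        21.2256       127.3536
  7        37.50        19.3048       135.1334
  8       537.50       251.6614     2,013.2912
  Σ                    434.5280     2,675.8889
P = 434.5280; D_Mac = 6.15815 yrs; D_mod = 6.15815/(1+0.0995) = 5.60086 yrs.
ΔP/P ≈ -D_mod · Δy = -5.60086 × (+0.017) = -0.095215 = -9.5215%.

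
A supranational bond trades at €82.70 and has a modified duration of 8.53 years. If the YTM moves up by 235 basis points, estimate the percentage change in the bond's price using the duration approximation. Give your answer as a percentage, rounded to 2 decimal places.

-20.05%

Duration approximation: ΔP/P ≈ -D_mod · Δy = -8.53 × (+0.0235) = -0.200455.
As a percentage: -20.0455%.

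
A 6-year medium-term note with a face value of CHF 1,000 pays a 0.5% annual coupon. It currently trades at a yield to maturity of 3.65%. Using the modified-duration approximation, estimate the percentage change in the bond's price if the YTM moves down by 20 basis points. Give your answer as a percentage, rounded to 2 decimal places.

+1.14%

Periodic yield y = 0.0365. Modified duration first:
  t   CF        PV=CF/(1+0.0365)^t    t·PV
  1         5.00         4.8239         4.8239
  2         5.00         4.6541         9.3081
  3         5.00         4.4902        13.4705
  4         5.00         4.3320        17.3282
  5         5.00         4.1795        20.8975
  6     1,005.00       810.4948     4,862.9687
  Σ                    832.9745     4,928.7968
P = 832.9745; D_Mac = 5.91710 yrs; D_mod = 5.91710/(1+0.0365) = 5.70874 yrs.
ΔP/P ≈ -D_mod · Δy = -5.70874 × (-0.002) = +0.011417 = +1.1417%.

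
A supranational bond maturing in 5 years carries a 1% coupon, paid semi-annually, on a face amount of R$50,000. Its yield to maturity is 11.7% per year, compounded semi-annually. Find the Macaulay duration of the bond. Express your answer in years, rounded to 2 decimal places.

4.85 years

Periodic yield y = 0.0585. Discount each cash flow and weight by its period:
  t   CF        PV=CF/(1+0.0585)^t    t·PV
  1       250.00       236.1833       236.1833
  2       250.00       223.1302       446.2603
  3       250.00       210.7985       632.3954
  4       250.00       199.1483       796.5931
  5       250.00       188.1420       940.7099
  6       250.00       177.7440     1,066.4637
  7       250.00       167.9206     1,175.4442
  8       250.00       158.6401     1,269.1212
  9       250.00       149.8726     1,348.8534
  10   50,250.00    28,459.5116   284,595.1158
  Σ                 30,171.0910   292,507.1403
Price P = Σ PV = 30,171.0910.
Macaulay duration = Σ(t·PV) / P = 292,507.1403 / 30,171.0910 = 9.69495 half-year periods.
In years: 9.69495 / 2 = 4.84747 years.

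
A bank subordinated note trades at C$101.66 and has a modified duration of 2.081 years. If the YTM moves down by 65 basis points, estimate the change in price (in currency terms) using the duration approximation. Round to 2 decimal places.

Duration approximation: ΔP/P ≈ -D_mod · Δy = -2.081 × (-0.0065) = +0.0135265.
ΔP ≈ 101.66 × (+0.0135265) = +1.37510399.

+C$1.38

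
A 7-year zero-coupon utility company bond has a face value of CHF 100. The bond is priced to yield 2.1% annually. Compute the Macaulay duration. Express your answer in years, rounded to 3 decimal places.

A zero-coupon bond has a single cash flow at maturity, so its Macaulay duration equals its maturity: 7 years.

7.000 years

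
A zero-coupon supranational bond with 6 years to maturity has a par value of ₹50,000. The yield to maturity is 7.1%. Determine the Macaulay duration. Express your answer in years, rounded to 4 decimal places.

6.0000 years

A zero-coupon bond has a single cash flow at maturity, so its Macaulay duration equals its maturity: 6 years.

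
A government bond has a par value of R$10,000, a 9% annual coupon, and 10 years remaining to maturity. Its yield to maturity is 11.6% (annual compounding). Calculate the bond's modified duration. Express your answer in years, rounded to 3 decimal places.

Periodic yield y = 0.116. First find Macaulay duration:
  t   CF        PV=CF/(1+0.116)^t    t·PV
  1       900.00       806.4516       806.4516
  2       900.00       722.6269     1,445.2538
  3       900.00       647.5151     1,942.5454
  4       900.00       580.2107     2,320.8428
  5       900.00       519.9021     2,599.5103
  6       900.00       465.8621     2,795.1724
  7       900.00       417.4391     2,922.0738
  8       900.00       374.0494     2,992.3951
  9       900.00       335.1697     3,016.5274
  10   10,900.00     3,637.3455    36,373.4547
  Σ                  8,506.5721    57,214.2273
P = 8,506.5721; Macaulay duration = 57,214.2273 / 8,506.5721 = 6.72589 years.
Modified duration = D_Mac / (1 + y) = 6.72589 / 1.116 = 6.02678 years.

6.027 years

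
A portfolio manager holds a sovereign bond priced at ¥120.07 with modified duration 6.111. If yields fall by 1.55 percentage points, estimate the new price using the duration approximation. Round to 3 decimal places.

Duration approximation: ΔP/P ≈ -D_mod · Δy = -6.111 × (-0.0155) = +0.0947205.
New price ≈ 120.07 × (1 + 0.0947205) = 131.443090435.

¥131.443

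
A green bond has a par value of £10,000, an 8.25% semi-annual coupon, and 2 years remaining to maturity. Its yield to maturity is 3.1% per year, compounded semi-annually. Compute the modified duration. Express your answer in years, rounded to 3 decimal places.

1.861 years

Periodic yield y = 0.0155. First find Macaulay duration:
  t   CF        PV=CF/(1+0.0155)^t    t·PV
  1       412.50       406.2038       406.2038
  2       412.50       400.0038       800.0076
  3       412.50       393.8984     1,181.6951
  4    10,412.50     9,791.1861    39,164.7442
  Σ                 10,991.2920    41,552.6507
P = 10,991.2920; Macaulay duration = 41,552.6507 / 10,991.2920 = 3.78051 half-year periods = 1.89025 years.
Modified duration = D_Mac / (1 + y) = 1.89025 / 1.0155 = 1.86140 years.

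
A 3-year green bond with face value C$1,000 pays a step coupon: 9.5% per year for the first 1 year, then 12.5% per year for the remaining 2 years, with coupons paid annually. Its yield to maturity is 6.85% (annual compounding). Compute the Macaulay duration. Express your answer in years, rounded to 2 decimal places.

2.74 years

Periodic yield y = 0.0685. Discount each cash flow and weight by its year:
  t   CF        PV=CF/(1+0.0685)^t    t·PV
  1        95.00        88.9097        88.9097
  2       125.00       109.4866       218.9732
  3     1,125.00       922.2081     2,766.6244
  Σ                  1,120.6044     3,074.5072
Price P = Σ PV = 1,120.6044.
Macaulay duration = Σ(t·PV) / P = 3,074.5072 / 1,120.6044 = 2.74362 years.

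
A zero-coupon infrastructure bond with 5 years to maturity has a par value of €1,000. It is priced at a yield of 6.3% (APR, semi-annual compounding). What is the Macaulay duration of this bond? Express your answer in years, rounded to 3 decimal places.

A zero-coupon bond has a single cash flow at maturity, so its Macaulay duration equals its maturity: 5 years.
(Equivalently: 10 semi-annual periods ÷ 2 = 5 years.)

5.000 years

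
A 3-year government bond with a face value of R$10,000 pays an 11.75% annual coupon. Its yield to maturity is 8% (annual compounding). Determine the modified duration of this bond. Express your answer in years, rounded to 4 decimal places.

Periodic yield y = 0.08. First find Macaulay duration:
  t   CF        PV=CF/(1+0.08)^t    t·PV
  1     1,175.00     1,087.9630     1,087.9630
  2     1,175.00     1,007.3731     2,014.7462
  3    11,175.00     8,871.0753    26,613.2259
  Σ                 10,966.4114    29,715.9351
P = 10,966.4114; Macaulay duration = 29,715.9351 / 10,966.4114 = 2.70972 years.
Modified duration = D_Mac / (1 + y) = 2.70972 / 1.08 = 2.50900 years.

2.5090 years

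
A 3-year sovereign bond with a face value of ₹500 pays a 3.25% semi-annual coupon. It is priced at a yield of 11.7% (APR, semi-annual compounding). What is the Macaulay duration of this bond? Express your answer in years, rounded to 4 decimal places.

2.8648 years

Periodic yield y = 0.0585. Discount each cash flow and weight by its period:
  t   CF        PV=CF/(1+0.0585)^t    t·PV
  1        8.125         7.6760         7.6760
  2        8.125         7.2517        14.5035
  3        8.125         6.8509        20.5528
  4        8.125         6.4723        25.8893
  5        8.125         6.1146        30.5731
  6      508.125       361.2646     2,167.5875
  Σ                    395.6302     2,266.7821
Price P = Σ PV = 395.6302.
Macaulay duration = Σ(t·PV) / P = 2,266.7821 / 395.6302 = 5.72955 half-year periods.
In years: 5.72955 / 2 = 2.86477 years.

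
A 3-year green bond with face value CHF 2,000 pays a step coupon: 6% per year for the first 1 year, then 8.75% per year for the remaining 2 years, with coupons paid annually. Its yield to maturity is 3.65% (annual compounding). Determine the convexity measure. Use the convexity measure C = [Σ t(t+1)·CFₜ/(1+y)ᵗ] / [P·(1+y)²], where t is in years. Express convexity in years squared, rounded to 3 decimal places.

With y = 0.0365:
  t   CF        PV=CF/(1+0.0365)^t    t·PV        t(t+1)·PV
  1       120.00       115.7742       115.7742         231.5485
  2       175.00       162.8919       325.7838         977.3513
  3     2,175.00     1,953.2208     5,859.6624      23,438.6497
  Σ                  2,231.8869     6,301.2204      24,647.5494
P = 2,231.8869.
Convexity = Σ t(t+1)·PV / [P·(1+y)²] = 24,647.5494 / (2,231.8869 × 1.074332) = 10.27929.

10.279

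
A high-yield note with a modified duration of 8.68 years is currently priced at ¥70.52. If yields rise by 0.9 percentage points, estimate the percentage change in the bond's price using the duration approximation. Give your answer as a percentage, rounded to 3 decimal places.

-7.812%

Duration approximation: ΔP/P ≈ -D_mod · Δy = -8.68 × (+0.009) = -0.078120.
As a percentage: -7.8120%.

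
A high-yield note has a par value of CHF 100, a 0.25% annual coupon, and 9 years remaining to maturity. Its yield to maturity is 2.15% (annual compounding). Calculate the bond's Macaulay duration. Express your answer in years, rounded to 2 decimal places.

8.90 years

Periodic yield y = 0.0215. Discount each cash flow and weight by its year:
  t   CF        PV=CF/(1+0.0215)^t    t·PV
  1         0.25         0.2447         0.2447
  2         0.25         0.2396         0.4792
  3         0.25         0.2345         0.7036
  4         0.25         0.2296         0.9184
  5         0.25         0.2248         1.1239
  6         0.25         0.2200         1.3203
  7         0.25         0.2154         1.5079
  8         0.25         0.2109         1.6870
  9       100.25        82.7826       745.0434
  Σ                     84.6022       753.0284
Price P = Σ PV = 84.6022.
Macaulay duration = Σ(t·PV) / P = 753.0284 / 84.6022 = 8.90082 years.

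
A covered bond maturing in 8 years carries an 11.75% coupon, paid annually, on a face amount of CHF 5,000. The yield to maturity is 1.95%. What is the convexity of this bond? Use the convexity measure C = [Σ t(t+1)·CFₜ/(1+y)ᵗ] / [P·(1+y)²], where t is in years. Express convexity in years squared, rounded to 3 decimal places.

With y = 0.0195:
  t   CF        PV=CF/(1+0.0195)^t    t·PV        t(t+1)·PV
  1       587.50       576.2629       576.2629       1,152.5257
  2       587.50       565.2407     1,130.4814       3,391.4441
  3       587.50       554.4293     1,663.2879       6,653.1517
  4       587.50       543.8247     2,175.2989      10,876.4945
  5       587.50       533.4230     2,667.1149      16,002.6894
  6       587.50       523.2202     3,139.3211      21,975.2478
  7       587.50       513.2125     3,592.4878      28,739.9023
  8     5,587.50     4,787.6202    38,300.9620     344,708.6580
  Σ                  8,597.2335    53,245.2169     433,500.1135
P = 8,597.2335.
Convexity = Σ t(t+1)·PV / [P·(1+y)²] = 433,500.1135 / (8,597.2335 × 1.039380) = 48.51277.

48.513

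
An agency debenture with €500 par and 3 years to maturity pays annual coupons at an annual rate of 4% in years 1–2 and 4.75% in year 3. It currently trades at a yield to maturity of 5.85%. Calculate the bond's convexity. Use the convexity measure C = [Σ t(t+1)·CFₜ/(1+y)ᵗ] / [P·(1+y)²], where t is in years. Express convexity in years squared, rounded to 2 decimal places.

With y = 0.0585:
  t   CF        PV=CF/(1+0.0585)^t    t·PV        t(t+1)·PV
  1        20.00        18.8947        18.8947          37.7893
  2        20.00        17.8504        35.7008         107.1025
  3       523.75       441.6228     1,324.8683       5,299.4731
  Σ                    478.3678     1,379.4638       5,444.3649
P = 478.3678.
Convexity = Σ t(t+1)·PV / [P·(1+y)²] = 5,444.3649 / (478.3678 × 1.120422) = 10.15789.

10.16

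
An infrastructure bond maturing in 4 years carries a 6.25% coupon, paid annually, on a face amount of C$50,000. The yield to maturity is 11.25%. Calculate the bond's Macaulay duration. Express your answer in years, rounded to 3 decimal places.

Periodic yield y = 0.1125. Discount each cash flow and weight by its year:
  t   CF        PV=CF/(1+0.1125)^t    t·PV
  1     3,125.00     2,808.9888     2,808.9888
  2     3,125.00     2,524.9337     5,049.8674
  3     3,125.00     2,269.6033     6,808.8100
  4    53,125.00    34,681.5792   138,726.3168
  Σ                 42,285.1050   153,393.9830
Price P = Σ PV = 42,285.1050.
Macaulay duration = Σ(t·PV) / P = 153,393.9830 / 42,285.1050 = 3.62761 years.

3.628 years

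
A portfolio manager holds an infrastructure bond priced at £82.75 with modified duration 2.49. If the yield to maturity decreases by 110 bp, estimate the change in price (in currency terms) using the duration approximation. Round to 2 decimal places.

Duration approximation: ΔP/P ≈ -D_mod · Δy = -2.49 × (-0.011) = +0.027390.
ΔP ≈ 82.75 × (+0.027390) = +2.2665225.

+£2.27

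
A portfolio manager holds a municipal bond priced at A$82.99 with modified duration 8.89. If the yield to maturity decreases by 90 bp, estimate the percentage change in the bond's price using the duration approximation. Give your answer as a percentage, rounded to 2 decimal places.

+8.00%

Duration approximation: ΔP/P ≈ -D_mod · Δy = -8.89 × (-0.009) = +0.080010.
As a percentage: +8.0010%.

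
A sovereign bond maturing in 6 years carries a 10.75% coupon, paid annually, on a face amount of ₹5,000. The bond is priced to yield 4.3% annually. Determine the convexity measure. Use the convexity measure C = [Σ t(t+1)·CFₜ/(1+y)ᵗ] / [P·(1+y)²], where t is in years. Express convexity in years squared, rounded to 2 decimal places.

29.27

With y = 0.043:
  t   CF        PV=CF/(1+0.043)^t    t·PV        t(t+1)·PV
  1       537.50       515.3404       515.3404       1,030.6807
  2       537.50       494.0943       988.1886       2,964.5659
  3       537.50       473.7242     1,421.1725       5,684.6900
  4       537.50       454.1938     1,816.7753       9,083.8767
  5       537.50       435.4687     2,177.3434      13,064.0604
  6     5,537.50     4,301.3808    25,808.2846     180,657.9921
  Σ                  6,674.2021    32,727.1048     212,485.8659
P = 6,674.2021.
Convexity = Σ t(t+1)·PV / [P·(1+y)²] = 212,485.8659 / (6,674.2021 × 1.087849) = 29.26591.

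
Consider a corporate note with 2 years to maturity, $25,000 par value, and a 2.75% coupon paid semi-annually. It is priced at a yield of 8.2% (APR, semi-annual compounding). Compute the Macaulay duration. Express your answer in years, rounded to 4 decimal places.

Periodic yield y = 0.041. Discount each cash flow and weight by its period:
  t   CF        PV=CF/(1+0.041)^t    t·PV
  1       343.75       330.2113       330.2113
  2       343.75       317.2059       634.4118
  3       343.75       304.7127       914.1380
  4    25,343.75    21,580.8208    86,323.2831
  Σ                 22,532.9507    88,202.0442
Price P = Σ PV = 22,532.9507.
Macaulay duration = Σ(t·PV) / P = 88,202.0442 / 22,532.9507 = 3.91436 half-year periods.
In years: 3.91436 / 2 = 1.95718 years.

1.9572 years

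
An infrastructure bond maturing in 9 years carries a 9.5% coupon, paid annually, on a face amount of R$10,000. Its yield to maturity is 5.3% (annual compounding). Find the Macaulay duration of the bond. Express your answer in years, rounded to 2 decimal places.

6.76 years

Periodic yield y = 0.053. Discount each cash flow and weight by its year:
  t   CF        PV=CF/(1+0.053)^t    t·PV
  1       950.00       902.1842       902.1842
  2       950.00       856.7752     1,713.5503
  3       950.00       813.6516     2,440.9549
  4       950.00       772.6986     3,090.7944
  5       950.00       733.8068     3,669.0341
  6       950.00       696.8726     4,181.2355
  7       950.00       661.7973     4,632.5813
  8       950.00       628.4875     5,027.8999
  9    10,950.00     6,879.5302    61,915.7714
  Σ                 12,945.8040    87,574.0059
Price P = Σ PV = 12,945.8040.
Macaulay duration = Σ(t·PV) / P = 87,574.0059 / 12,945.8040 = 6.76466 years.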